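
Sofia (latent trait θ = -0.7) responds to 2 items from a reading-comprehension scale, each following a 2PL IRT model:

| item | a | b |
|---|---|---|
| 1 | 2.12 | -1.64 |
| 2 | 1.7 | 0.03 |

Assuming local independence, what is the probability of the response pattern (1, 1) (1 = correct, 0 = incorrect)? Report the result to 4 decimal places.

P(θ) = 1 / (1 + exp(−a(θ − b)))
P_1 = 1/(1+e^{-1.9928}) = 0.8800
P_2 = 1/(1+e^{1.2410}) = 0.2243
L = P_1 × P_2 = 0.8800 × 0.2243 = 0.19736

0.1974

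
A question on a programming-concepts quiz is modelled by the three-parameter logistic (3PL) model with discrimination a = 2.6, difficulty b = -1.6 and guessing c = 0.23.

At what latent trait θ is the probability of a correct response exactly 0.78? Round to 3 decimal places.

P(θ) = c + (1 − c) · 1 / (1 + exp(−a(θ − b)))
Remove guessing floor: (0.78 − 0.23)/(1 − 0.23) = 0.7143
logit = ln(0.7143/0.2857) = 0.9163
θ = b + logit/(a) = -1.6 + 0.9163/2.6000 = -1.2476

-1.248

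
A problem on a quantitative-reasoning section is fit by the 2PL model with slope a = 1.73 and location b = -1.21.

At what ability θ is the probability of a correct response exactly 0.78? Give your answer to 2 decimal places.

P(θ) = 1 / (1 + exp(−a(θ − b)))
logit = ln(0.7800/0.2200) = 1.2657
θ = b + logit/(a) = -1.21 + 1.2657/1.7300 = -0.4784

-0.48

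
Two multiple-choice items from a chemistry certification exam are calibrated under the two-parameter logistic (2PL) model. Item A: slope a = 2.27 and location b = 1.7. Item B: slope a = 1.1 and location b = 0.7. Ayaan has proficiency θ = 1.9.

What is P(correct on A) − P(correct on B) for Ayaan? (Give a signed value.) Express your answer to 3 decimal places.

-0.178

P(θ) = 1 / (1 + exp(−a(θ − b)))
P_A = 0.6116
P_B = 0.7892
P_A − P_B = -0.1776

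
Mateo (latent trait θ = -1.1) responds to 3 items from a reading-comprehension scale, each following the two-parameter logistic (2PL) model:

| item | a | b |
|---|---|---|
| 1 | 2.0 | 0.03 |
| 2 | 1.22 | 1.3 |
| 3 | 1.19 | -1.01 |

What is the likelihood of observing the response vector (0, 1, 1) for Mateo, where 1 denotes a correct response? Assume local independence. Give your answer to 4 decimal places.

0.0218

P(θ) = 1 / (1 + exp(−a(θ − b)))
P_1 = 1/(1+e^{2.2600}) = 0.0945
P_2 = 1/(1+e^{2.9280}) = 0.0508
P_3 = 1/(1+e^{0.1071}) = 0.4733
L = (1−P_1) × P_2 × P_3 = 0.9055 × 0.0508 × 0.4733 = 0.02176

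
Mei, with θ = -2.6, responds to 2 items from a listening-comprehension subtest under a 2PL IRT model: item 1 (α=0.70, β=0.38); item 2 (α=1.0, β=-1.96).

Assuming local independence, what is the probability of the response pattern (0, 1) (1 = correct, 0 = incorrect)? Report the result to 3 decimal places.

P(θ) = 1 / (1 + exp(−α(θ − β)))
P_1 = 1/(1+e^{2.0860}) = 0.1105
P_2 = 1/(1+e^{0.6400}) = 0.3452
L = (1−P_1) × P_2 = 0.8895 × 0.3452 = 0.30711

0.307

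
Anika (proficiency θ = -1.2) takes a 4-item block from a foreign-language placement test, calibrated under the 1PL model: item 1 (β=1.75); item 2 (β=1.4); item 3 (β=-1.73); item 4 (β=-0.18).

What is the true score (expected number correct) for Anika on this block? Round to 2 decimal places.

1.01

P(θ) = 1 / (1 + exp(−(θ − β)))
P_1 = 1/(1+e^{2.9500}) = 0.0497
P_2 = 1/(1+e^{2.6000}) = 0.0691
P_3 = 1/(1+e^{-0.5300}) = 0.6295
P_4 = 1/(1+e^{1.0200}) = 0.2650
E[score] = 0.0497 + 0.0691 + 0.6295 + 0.2650 = 1.0134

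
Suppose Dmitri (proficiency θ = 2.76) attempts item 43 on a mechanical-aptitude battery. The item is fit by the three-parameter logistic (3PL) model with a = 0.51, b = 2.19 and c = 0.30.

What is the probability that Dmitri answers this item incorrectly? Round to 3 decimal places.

0.299

P(θ) = c + (1 − c) · 1 / (1 + exp(−a(θ − b)))
Exponent: 0.51 × (2.76 − 2.19) = 0.2907
1/(1 + e^{-0.2907}) = 0.5722
P = 0.30 + 0.70 × 0.5722 = 0.7005
P(incorrect) = 1 − 0.7005 = 0.2995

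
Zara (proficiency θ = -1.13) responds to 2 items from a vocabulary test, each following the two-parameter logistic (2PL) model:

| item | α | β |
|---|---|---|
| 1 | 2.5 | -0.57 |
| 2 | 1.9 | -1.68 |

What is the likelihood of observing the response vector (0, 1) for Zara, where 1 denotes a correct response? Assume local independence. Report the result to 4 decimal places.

P(θ) = 1 / (1 + exp(−α(θ − β)))
P_1 = 1/(1+e^{1.4000}) = 0.1978
P_2 = 1/(1+e^{-1.0450}) = 0.7398
L = (1−P_1) × P_2 = 0.8022 × 0.7398 = 0.59347

0.5935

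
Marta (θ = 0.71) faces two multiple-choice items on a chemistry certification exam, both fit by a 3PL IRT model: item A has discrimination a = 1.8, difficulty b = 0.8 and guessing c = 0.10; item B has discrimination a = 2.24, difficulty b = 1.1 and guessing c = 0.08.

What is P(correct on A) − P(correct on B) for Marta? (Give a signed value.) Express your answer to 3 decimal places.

P(θ) = c + (1 − c) · 1 / (1 + exp(−a(θ − b)))
P_A = 0.5136
P_B = 0.3509
P_A − P_B = 0.1627

0.163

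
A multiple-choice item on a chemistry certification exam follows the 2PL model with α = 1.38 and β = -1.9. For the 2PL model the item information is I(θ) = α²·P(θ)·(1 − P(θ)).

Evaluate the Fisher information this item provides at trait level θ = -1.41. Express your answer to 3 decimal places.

P = 1/(1+e^{-0.6762}) = 0.6629
P(1−P) = 0.6629 × 0.3371 = 0.2235
I = α² × P(1−P) = 1.38² × 0.2235 = 0.42557

0.426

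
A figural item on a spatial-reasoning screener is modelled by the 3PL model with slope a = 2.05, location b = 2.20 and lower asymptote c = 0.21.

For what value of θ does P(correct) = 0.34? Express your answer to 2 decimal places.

P(θ) = c + (1 − c) · 1 / (1 + exp(−a(θ − b)))
Remove guessing floor: (0.34 − 0.21)/(1 − 0.21) = 0.1646
logit = ln(0.1646/0.8354) = -1.6247
θ = b + logit/(a) = 2.20 + (-1.6247)/2.0500 = 1.4075

1.41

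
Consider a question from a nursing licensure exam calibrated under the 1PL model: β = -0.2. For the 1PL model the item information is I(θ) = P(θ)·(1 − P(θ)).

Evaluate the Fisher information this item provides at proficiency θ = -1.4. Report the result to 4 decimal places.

0.1779

P = 1/(1+e^{1.2000}) = 0.2315
P(1−P) = 0.2315 × 0.7685 = 0.1779
I = P(1−P) = 0.17789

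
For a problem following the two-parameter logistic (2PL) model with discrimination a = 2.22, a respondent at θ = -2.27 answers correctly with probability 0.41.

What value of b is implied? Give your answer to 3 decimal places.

-2.106

P(θ) = 1 / (1 + exp(−a(θ − b)))
logit(0.41) = ln(0.41/0.59) = -0.3640
b = θ − logit/(a) = -2.27 − (-0.3640)/2.2200 = -2.1061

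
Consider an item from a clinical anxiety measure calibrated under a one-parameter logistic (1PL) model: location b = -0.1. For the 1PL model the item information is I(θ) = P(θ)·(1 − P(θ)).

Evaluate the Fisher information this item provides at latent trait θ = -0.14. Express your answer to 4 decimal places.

0.2499

P = 1/(1+e^{0.0400}) = 0.4900
P(1−P) = 0.4900 × 0.5100 = 0.2499
I = P(1−P) = 0.24990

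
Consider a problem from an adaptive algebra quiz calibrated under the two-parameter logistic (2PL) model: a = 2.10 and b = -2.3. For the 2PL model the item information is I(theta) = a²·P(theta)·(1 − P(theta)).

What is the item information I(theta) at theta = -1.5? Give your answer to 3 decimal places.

0.584

P = 1/(1+e^{-1.6800}) = 0.8429
P(1−P) = 0.8429 × 0.1571 = 0.1324
I = a² × P(1−P) = 2.10² × 0.1324 = 0.58396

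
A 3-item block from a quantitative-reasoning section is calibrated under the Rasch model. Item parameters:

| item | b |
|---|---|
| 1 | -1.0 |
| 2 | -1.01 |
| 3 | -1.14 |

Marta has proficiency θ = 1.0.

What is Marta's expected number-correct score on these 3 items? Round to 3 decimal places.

P(θ) = 1 / (1 + exp(−(θ − b)))
P_1 = 1/(1+e^{-2.0000}) = 0.8808
P_2 = 1/(1+e^{-2.0100}) = 0.8818
P_3 = 1/(1+e^{-2.1400}) = 0.8947
E[score] = 0.8808 + 0.8818 + 0.8947 = 2.6574

2.657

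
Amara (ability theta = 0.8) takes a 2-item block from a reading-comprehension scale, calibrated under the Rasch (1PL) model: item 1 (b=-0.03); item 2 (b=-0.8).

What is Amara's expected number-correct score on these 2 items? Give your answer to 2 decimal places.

P(theta) = 1 / (1 + exp(−(theta − b)))
P_1 = 1/(1+e^{-0.8300}) = 0.6964
P_2 = 1/(1+e^{-1.6000}) = 0.8320
E[score] = 0.6964 + 0.8320 = 1.5284

1.53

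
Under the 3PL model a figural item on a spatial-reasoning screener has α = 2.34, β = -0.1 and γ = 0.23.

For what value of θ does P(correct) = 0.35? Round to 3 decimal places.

P(θ) = γ + (1 − γ) · 1 / (1 + exp(−α(θ − β)))
Remove guessing floor: (0.35 − 0.23)/(1 − 0.23) = 0.1558
logit = ln(0.1558/0.8442) = -1.6895
θ = β + logit/(α) = -0.1 + (-1.6895)/2.3400 = -0.8220

-0.822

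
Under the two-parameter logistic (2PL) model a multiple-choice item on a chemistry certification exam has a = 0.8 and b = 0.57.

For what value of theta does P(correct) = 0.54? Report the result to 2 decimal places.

0.77

P(theta) = 1 / (1 + exp(−a(theta − b)))
logit = ln(0.5400/0.4600) = 0.1603
theta = b + logit/(a) = 0.57 + 0.1603/0.8000 = 0.7704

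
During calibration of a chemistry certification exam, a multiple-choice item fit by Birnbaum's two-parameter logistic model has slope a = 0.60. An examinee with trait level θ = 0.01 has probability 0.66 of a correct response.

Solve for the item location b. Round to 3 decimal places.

P(θ) = 1 / (1 + exp(−a(θ − b)))
logit(0.66) = ln(0.66/0.34) = 0.6633
b = θ − logit/(a) = 0.01 − 0.6633/0.6000 = -1.0955

-1.095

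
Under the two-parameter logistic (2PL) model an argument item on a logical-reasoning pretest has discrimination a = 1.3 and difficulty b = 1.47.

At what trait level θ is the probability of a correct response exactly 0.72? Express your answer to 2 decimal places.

P(θ) = 1 / (1 + exp(−a(θ − b)))
logit = ln(0.7200/0.2800) = 0.9445
θ = b + logit/(a) = 1.47 + 0.9445/1.3000 = 2.1965

2.20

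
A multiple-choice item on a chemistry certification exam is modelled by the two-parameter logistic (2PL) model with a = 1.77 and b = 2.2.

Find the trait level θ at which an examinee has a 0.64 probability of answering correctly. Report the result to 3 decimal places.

2.525

P(θ) = 1 / (1 + exp(−a(θ − b)))
logit = ln(0.6400/0.3600) = 0.5754
θ = b + logit/(a) = 2.2 + 0.5754/1.7700 = 2.5251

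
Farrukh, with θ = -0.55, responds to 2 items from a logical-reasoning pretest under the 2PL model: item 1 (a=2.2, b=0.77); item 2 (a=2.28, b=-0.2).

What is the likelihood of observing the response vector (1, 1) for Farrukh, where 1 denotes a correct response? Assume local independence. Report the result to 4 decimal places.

P(θ) = 1 / (1 + exp(−a(θ − b)))
P_1 = 1/(1+e^{2.9040}) = 0.0520
P_2 = 1/(1+e^{0.7980}) = 0.3105
L = P_1 × P_2 = 0.0520 × 0.3105 = 0.01613

0.0161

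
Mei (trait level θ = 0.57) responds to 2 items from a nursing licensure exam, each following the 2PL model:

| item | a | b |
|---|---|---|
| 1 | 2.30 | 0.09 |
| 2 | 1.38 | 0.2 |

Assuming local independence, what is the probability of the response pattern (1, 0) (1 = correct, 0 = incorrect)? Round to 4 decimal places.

P(θ) = 1 / (1 + exp(−a(θ − b)))
P_1 = 1/(1+e^{-1.1040}) = 0.7510
P_2 = 1/(1+e^{-0.5106}) = 0.6249
L = P_1 × (1−P_2) = 0.7510 × 0.3751 = 0.28167

0.2817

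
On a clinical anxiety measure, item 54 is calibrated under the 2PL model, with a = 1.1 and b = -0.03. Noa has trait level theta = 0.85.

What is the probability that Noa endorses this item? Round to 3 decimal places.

0.725

P(theta) = 1 / (1 + exp(−a(theta − b)))
Exponent: 1.1 × (0.85 − (-0.03)) = 0.9680
1/(1 + e^{-0.9680}) = 0.7247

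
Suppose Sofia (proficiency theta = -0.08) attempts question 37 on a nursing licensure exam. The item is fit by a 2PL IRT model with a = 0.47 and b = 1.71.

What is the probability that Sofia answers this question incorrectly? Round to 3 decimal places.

P(theta) = 1 / (1 + exp(−a(theta − b)))
Exponent: 0.47 × (-0.08 − 1.71) = -0.8413
1/(1 + e^{0.8413}) = 0.3013
P(incorrect) = 1 − 0.3013 = 0.6987

0.699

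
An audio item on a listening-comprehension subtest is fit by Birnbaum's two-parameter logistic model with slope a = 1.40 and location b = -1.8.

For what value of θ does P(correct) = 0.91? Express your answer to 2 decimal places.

P(θ) = 1 / (1 + exp(−a(θ − b)))
logit = ln(0.9100/0.0900) = 2.3136
θ = b + logit/(a) = -1.8 + 2.3136/1.4000 = -0.1474

-0.15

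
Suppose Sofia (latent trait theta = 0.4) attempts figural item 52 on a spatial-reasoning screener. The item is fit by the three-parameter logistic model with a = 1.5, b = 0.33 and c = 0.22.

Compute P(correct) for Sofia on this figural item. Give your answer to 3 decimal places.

P(theta) = c + (1 − c) · 1 / (1 + exp(−a(theta − b)))
Exponent: 1.5 × (0.4 − 0.33) = 0.1050
1/(1 + e^{-0.1050}) = 0.5262
P = 0.22 + 0.78 × 0.5262 = 0.6305

0.630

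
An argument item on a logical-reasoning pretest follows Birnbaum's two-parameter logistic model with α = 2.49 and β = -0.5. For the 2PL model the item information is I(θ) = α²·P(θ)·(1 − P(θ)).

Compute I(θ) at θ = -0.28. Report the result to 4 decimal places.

P = 1/(1+e^{-0.5478}) = 0.6336
P(1−P) = 0.6336 × 0.3664 = 0.2321
I = α² × P(1−P) = 2.49² × 0.2321 = 1.43932

1.4393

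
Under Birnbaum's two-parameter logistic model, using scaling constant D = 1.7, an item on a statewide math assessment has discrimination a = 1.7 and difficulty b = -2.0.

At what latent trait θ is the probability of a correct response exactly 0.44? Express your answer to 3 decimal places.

P(θ) = 1 / (1 + exp(−D·a(θ − b)))
logit = ln(0.4400/0.5600) = -0.2412
θ = b + logit/(1.7·a) = -2.0 + (-0.2412)/2.8900 = -2.0834

-2.083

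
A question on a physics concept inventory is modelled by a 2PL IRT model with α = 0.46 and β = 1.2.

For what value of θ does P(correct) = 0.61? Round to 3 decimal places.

P(θ) = 1 / (1 + exp(−α(θ − β)))
logit = ln(0.6100/0.3900) = 0.4473
θ = β + logit/(α) = 1.2 + 0.4473/0.4600 = 2.1724

2.172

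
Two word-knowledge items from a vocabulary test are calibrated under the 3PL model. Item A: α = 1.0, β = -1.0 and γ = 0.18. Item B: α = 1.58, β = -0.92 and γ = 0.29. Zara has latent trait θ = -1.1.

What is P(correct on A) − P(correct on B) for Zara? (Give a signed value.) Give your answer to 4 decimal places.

-0.0253

P(θ) = γ + (1 − γ) · 1 / (1 + exp(−α(θ − β)))
P_A = 0.5695
P_B = 0.5949
P_A − P_B = -0.0253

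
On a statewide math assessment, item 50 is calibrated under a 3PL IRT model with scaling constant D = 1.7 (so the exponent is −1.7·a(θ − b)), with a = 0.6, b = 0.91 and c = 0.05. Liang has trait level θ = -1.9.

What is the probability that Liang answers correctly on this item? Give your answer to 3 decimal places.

P(θ) = c + (1 − c) · 1 / (1 + exp(−D·a(θ − b)))
Exponent: 1.7 × 0.6 × (-1.9 − 0.91) = -2.8662
1/(1 + e^{2.8662}) = 0.0538
P = 0.05 + 0.95 × 0.0538 = 0.1012

0.101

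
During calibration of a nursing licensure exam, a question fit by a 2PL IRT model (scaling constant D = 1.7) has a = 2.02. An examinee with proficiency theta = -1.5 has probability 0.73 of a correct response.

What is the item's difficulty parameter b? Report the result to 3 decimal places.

-1.790

P(theta) = 1 / (1 + exp(−D·a(theta − b)))
logit(0.73) = ln(0.73/0.27) = 0.9946
b = theta − logit/(1.7·a) = -1.5 − 0.9946/3.4340 = -1.7896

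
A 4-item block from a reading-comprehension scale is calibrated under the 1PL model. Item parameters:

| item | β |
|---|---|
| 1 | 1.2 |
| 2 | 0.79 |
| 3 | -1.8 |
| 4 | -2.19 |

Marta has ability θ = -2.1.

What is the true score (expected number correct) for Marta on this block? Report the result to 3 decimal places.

P(θ) = 1 / (1 + exp(−(θ − β)))
P_1 = 1/(1+e^{3.3000}) = 0.0356
P_2 = 1/(1+e^{2.8900}) = 0.0527
P_3 = 1/(1+e^{0.3000}) = 0.4256
P_4 = 1/(1+e^{-0.0900}) = 0.5225
E[score] = 0.0356 + 0.0527 + 0.4256 + 0.5225 = 1.0363

1.036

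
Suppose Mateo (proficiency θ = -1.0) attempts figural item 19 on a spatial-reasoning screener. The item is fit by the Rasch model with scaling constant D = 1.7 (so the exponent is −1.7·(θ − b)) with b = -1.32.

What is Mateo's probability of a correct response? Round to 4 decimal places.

P(θ) = 1 / (1 + exp(−D·(θ − b)))
Exponent: 1.7 × (-1.0 − (-1.32)) = 0.5440
1/(1 + e^{-0.5440}) = 0.6327
P = 0.6327

0.6327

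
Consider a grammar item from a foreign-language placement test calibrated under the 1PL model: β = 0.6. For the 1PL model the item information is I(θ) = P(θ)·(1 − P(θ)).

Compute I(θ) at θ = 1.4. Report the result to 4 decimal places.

0.2139

P = 1/(1+e^{-0.8000}) = 0.6900
P(1−P) = 0.6900 × 0.3100 = 0.2139
I = P(1−P) = 0.21391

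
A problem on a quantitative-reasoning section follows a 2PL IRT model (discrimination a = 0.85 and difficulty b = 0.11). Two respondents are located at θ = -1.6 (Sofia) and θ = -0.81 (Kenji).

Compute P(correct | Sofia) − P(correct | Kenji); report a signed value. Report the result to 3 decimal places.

-0.124

P(θ) = 1 / (1 + exp(−a(θ − b)))
P(Sofia) = 0.1895  [exponent -1.4535]
P(Kenji) = 0.3139  [exponent -0.7820]
Difference = 0.1895 − 0.3139 = -0.1244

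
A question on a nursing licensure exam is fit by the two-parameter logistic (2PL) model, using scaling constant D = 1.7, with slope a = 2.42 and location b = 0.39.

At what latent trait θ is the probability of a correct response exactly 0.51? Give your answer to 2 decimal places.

P(θ) = 1 / (1 + exp(−D·a(θ − b)))
logit = ln(0.5100/0.4900) = 0.0400
θ = b + logit/(1.7·a) = 0.39 + 0.0400/4.1140 = 0.3997

0.40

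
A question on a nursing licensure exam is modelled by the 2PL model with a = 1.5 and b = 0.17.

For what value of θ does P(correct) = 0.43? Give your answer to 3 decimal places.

-0.018

P(θ) = 1 / (1 + exp(−a(θ − b)))
logit = ln(0.4300/0.5700) = -0.2819
θ = b + logit/(a) = 0.17 + (-0.2819)/1.5000 = -0.0179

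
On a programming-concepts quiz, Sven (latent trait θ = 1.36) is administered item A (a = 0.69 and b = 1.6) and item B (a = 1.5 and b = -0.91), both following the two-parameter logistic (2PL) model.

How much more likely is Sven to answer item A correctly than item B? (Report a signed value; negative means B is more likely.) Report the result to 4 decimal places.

-0.5092

P(θ) = 1 / (1 + exp(−a(θ − b)))
P_A = 0.4587
P_B = 0.9679
P_A − P_B = -0.5092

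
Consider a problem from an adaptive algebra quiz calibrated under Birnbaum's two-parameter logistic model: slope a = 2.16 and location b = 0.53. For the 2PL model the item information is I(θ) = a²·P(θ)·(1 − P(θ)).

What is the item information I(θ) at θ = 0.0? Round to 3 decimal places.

0.854

P = 1/(1+e^{1.1448}) = 0.2414
P(1−P) = 0.2414 × 0.7586 = 0.1831
I = a² × P(1−P) = 2.16² × 0.1831 = 0.85449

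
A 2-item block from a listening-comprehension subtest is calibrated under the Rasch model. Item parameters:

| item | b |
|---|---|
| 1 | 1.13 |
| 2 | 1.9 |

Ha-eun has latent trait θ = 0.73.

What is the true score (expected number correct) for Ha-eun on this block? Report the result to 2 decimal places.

P(θ) = 1 / (1 + exp(−(θ − b)))
P_1 = 1/(1+e^{0.4000}) = 0.4013
P_2 = 1/(1+e^{1.1700}) = 0.2369
E[score] = 0.4013 + 0.2369 = 0.6382

0.64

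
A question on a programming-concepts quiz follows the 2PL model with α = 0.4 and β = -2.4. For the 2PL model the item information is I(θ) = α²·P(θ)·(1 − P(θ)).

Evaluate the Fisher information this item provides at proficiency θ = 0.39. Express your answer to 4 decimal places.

0.0297

P = 1/(1+e^{-1.1160}) = 0.7532
P(1−P) = 0.7532 × 0.2468 = 0.1859
I = α² × P(1−P) = 0.4² × 0.1859 = 0.02974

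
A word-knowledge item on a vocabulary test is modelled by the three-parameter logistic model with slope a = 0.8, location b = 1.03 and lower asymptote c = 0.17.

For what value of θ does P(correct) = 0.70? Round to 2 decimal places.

1.74

P(θ) = c + (1 − c) · 1 / (1 + exp(−a(θ − b)))
Remove guessing floor: (0.70 − 0.17)/(1 − 0.17) = 0.6386
logit = ln(0.6386/0.3614) = 0.5691
θ = b + logit/(a) = 1.03 + 0.5691/0.8000 = 1.7414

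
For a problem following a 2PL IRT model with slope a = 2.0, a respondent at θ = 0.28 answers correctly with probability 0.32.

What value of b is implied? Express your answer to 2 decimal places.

P(θ) = 1 / (1 + exp(−a(θ − b)))
logit(0.32) = ln(0.32/0.68) = -0.7538
b = θ − logit/(a) = 0.28 − (-0.7538)/2.0000 = 0.6569

0.66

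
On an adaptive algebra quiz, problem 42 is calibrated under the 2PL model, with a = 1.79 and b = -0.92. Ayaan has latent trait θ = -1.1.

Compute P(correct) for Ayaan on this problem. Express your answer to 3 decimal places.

0.420

P(θ) = 1 / (1 + exp(−a(θ − b)))
Exponent: 1.79 × (-1.1 − (-0.92)) = -0.3222
1/(1 + e^{0.3222}) = 0.4201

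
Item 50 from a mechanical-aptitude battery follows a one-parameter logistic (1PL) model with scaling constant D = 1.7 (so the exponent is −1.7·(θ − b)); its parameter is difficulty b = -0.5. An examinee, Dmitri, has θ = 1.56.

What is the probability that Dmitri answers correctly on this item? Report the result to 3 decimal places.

P(θ) = 1 / (1 + exp(−D·(θ − b)))
Exponent: 1.7 × (1.56 − (-0.5)) = 3.5020
1/(1 + e^{-3.5020}) = 0.9707
P = 0.9707

0.971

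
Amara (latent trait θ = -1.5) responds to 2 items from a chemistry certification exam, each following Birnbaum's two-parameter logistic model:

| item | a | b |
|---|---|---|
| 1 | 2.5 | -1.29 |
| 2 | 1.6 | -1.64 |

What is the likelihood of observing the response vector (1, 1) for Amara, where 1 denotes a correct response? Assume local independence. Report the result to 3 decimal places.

0.207

P(θ) = 1 / (1 + exp(−a(θ − b)))
P_1 = 1/(1+e^{0.5250}) = 0.3717
P_2 = 1/(1+e^{-0.2240}) = 0.5558
L = P_1 × P_2 = 0.3717 × 0.5558 = 0.20657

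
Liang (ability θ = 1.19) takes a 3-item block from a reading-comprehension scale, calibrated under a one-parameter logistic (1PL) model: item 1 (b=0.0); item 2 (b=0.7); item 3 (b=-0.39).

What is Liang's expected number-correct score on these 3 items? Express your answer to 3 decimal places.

2.216

P(θ) = 1 / (1 + exp(−(θ − b)))
P_1 = 1/(1+e^{-1.1900}) = 0.7667
P_2 = 1/(1+e^{-0.4900}) = 0.6201
P_3 = 1/(1+e^{-1.5800}) = 0.8292
E[score] = 0.7667 + 0.6201 + 0.8292 = 2.2161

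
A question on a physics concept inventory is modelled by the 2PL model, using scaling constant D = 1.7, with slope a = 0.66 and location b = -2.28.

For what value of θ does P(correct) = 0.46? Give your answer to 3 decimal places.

-2.423

P(θ) = 1 / (1 + exp(−D·a(θ − b)))
logit = ln(0.4600/0.5400) = -0.1603
θ = b + logit/(1.7·a) = -2.28 + (-0.1603)/1.1220 = -2.4229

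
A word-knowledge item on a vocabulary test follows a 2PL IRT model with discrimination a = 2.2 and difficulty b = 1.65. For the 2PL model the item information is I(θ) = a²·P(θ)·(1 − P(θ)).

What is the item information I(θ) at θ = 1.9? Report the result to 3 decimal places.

1.123

P = 1/(1+e^{-0.5500}) = 0.6341
P(1−P) = 0.6341 × 0.3659 = 0.2320
I = a² × P(1−P) = 2.2² × 0.2320 = 1.12292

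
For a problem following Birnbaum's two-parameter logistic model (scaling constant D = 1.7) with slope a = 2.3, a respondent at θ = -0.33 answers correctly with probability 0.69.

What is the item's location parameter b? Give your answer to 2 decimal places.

-0.53

P(θ) = 1 / (1 + exp(−D·a(θ − b)))
logit(0.69) = ln(0.69/0.31) = 0.8001
b = θ − logit/(1.7·a) = -0.33 − 0.8001/3.9100 = -0.5346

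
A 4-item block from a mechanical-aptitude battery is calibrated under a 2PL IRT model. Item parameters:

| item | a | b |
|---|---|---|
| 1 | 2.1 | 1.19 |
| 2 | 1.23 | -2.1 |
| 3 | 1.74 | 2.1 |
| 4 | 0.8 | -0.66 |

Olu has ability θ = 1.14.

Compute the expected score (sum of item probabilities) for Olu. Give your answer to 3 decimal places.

P(θ) = 1 / (1 + exp(−a(θ − b)))
P_1 = 1/(1+e^{0.1050}) = 0.4738
P_2 = 1/(1+e^{-3.9852}) = 0.9818
P_3 = 1/(1+e^{1.6704}) = 0.1584
P_4 = 1/(1+e^{-1.4400}) = 0.8085
E[score] = 0.4738 + 0.9818 + 0.1584 + 0.8085 = 2.4224

2.422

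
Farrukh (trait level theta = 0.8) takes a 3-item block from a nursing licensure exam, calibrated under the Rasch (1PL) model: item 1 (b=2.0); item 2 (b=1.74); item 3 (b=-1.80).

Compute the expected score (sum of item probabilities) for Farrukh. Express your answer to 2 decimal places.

P(theta) = 1 / (1 + exp(−(theta − b)))
P_1 = 1/(1+e^{1.2000}) = 0.2315
P_2 = 1/(1+e^{0.9400}) = 0.2809
P_3 = 1/(1+e^{-2.6000}) = 0.9309
E[score] = 0.2315 + 0.2809 + 0.9309 = 1.4432

1.44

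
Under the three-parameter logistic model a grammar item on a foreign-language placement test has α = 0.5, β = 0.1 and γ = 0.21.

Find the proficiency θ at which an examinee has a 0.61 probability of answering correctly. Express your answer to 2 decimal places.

0.15

P(θ) = γ + (1 − γ) · 1 / (1 + exp(−α(θ − β)))
Remove guessing floor: (0.61 − 0.21)/(1 − 0.21) = 0.5063
logit = ln(0.5063/0.4937) = 0.0253
θ = β + logit/(α) = 0.1 + 0.0253/0.5000 = 0.1506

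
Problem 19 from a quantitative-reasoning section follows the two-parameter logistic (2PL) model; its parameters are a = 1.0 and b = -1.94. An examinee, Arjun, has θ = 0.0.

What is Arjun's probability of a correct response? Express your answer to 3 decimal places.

P(θ) = 1 / (1 + exp(−a(θ − b)))
Exponent: 1.0 × (0.0 − (-1.94)) = 1.9400
1/(1 + e^{-1.9400}) = 0.8744

0.874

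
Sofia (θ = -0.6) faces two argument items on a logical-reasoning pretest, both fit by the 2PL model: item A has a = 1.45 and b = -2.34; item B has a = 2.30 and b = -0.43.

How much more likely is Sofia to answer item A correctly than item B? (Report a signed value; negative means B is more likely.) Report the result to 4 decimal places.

P(θ) = 1 / (1 + exp(−a(θ − b)))
P_A = 0.9257
P_B = 0.4035
P_A − P_B = 0.5223

0.5223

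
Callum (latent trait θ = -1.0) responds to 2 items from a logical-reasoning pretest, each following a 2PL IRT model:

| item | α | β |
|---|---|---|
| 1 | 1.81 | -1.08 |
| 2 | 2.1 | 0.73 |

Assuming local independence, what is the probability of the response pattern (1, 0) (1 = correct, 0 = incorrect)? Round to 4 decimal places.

0.5223

P(θ) = 1 / (1 + exp(−α(θ − β)))
P_1 = 1/(1+e^{-0.1448}) = 0.5361
P_2 = 1/(1+e^{3.6330}) = 0.0258
L = P_1 × (1−P_2) = 0.5361 × 0.9742 = 0.52233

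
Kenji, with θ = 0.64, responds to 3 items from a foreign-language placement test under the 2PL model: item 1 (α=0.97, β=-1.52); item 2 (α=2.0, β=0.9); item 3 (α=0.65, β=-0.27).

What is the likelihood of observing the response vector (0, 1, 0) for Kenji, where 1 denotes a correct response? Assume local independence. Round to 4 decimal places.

P(θ) = 1 / (1 + exp(−α(θ − β)))
P_1 = 1/(1+e^{-2.0952}) = 0.8904
P_2 = 1/(1+e^{0.5200}) = 0.3729
P_3 = 1/(1+e^{-0.5915}) = 0.6437
L = (1−P_1) × P_2 × (1−P_3) = 0.1096 × 0.3729 × 0.3563 = 0.01455

0.0146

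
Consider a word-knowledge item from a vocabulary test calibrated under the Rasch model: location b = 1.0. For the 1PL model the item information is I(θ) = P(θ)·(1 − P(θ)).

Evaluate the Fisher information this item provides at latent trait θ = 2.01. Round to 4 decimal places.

P = 1/(1+e^{-1.0100}) = 0.7330
P(1−P) = 0.7330 × 0.2670 = 0.1957
I = P(1−P) = 0.19570

0.1957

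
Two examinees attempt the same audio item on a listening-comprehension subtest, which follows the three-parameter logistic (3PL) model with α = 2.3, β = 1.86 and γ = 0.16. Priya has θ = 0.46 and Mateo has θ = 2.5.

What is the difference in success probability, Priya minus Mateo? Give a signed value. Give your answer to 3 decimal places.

P(θ) = γ + (1 − γ) · 1 / (1 + exp(−α(θ − β)))
P(Priya) = 0.1923  [exponent -3.2200]
P(Mateo) = 0.8432  [exponent 1.4720]
Difference = 0.1923 − 0.8432 = -0.6510

-0.651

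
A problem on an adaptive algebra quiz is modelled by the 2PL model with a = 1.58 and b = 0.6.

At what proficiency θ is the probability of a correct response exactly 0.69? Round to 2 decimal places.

P(θ) = 1 / (1 + exp(−a(θ − b)))
logit = ln(0.6900/0.3100) = 0.8001
θ = b + logit/(a) = 0.6 + 0.8001/1.5800 = 1.1064

1.11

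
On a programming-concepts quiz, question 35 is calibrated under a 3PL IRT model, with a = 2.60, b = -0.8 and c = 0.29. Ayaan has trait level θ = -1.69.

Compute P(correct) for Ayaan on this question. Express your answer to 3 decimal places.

0.354

P(θ) = c + (1 − c) · 1 / (1 + exp(−a(θ − b)))
Exponent: 2.60 × (-1.69 − (-0.8)) = -2.3140
1/(1 + e^{2.3140}) = 0.0900
P = 0.29 + 0.71 × 0.0900 = 0.3539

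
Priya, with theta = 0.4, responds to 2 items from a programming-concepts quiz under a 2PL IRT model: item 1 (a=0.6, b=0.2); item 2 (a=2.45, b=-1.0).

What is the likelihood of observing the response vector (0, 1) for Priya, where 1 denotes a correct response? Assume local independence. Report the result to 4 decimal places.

0.4553

P(theta) = 1 / (1 + exp(−a(theta − b)))
P_1 = 1/(1+e^{-0.1200}) = 0.5300
P_2 = 1/(1+e^{-3.4300}) = 0.9686
L = (1−P_1) × P_2 = 0.4700 × 0.9686 = 0.45529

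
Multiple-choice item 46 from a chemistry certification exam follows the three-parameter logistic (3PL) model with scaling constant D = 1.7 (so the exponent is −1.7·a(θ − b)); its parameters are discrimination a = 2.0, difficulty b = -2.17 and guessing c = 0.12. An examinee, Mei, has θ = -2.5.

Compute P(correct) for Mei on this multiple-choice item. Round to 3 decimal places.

P(θ) = c + (1 − c) · 1 / (1 + exp(−D·a(θ − b)))
Exponent: 1.7 × 2.0 × (-2.5 − (-2.17)) = -1.1220
1/(1 + e^{1.1220}) = 0.2456
P = 0.12 + 0.88 × 0.2456 = 0.3362

0.336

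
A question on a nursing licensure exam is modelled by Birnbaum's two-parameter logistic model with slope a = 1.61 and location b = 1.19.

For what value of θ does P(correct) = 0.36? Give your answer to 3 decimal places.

P(θ) = 1 / (1 + exp(−a(θ − b)))
logit = ln(0.3600/0.6400) = -0.5754
θ = b + logit/(a) = 1.19 + (-0.5754)/1.6100 = 0.8326

0.833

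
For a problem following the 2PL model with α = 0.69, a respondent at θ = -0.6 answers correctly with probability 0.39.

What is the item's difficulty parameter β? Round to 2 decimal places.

0.05

P(θ) = 1 / (1 + exp(−α(θ − β)))
logit(0.39) = ln(0.39/0.61) = -0.4473
β = θ − logit/(α) = -0.6 − (-0.4473)/0.6900 = 0.0483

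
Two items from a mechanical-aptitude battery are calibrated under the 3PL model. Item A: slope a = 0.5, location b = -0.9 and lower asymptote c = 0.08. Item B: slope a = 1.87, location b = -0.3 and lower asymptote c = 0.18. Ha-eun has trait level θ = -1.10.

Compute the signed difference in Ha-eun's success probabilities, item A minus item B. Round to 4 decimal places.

0.1869

P(θ) = c + (1 − c) · 1 / (1 + exp(−a(θ − b)))
P_A = 0.5170
P_B = 0.3301
P_A − P_B = 0.1869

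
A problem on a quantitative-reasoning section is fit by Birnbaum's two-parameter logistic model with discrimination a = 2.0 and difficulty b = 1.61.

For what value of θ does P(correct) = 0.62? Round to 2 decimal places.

P(θ) = 1 / (1 + exp(−a(θ − b)))
logit = ln(0.6200/0.3800) = 0.4895
θ = b + logit/(a) = 1.61 + 0.4895/2.0000 = 1.8548

1.85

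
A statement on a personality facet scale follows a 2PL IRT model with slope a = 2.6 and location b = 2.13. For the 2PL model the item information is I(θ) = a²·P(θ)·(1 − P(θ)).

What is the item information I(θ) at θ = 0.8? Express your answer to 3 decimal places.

P = 1/(1+e^{3.4580}) = 0.0305
P(1−P) = 0.0305 × 0.9695 = 0.0296
I = a² × P(1−P) = 2.6² × 0.0296 = 0.20009

0.200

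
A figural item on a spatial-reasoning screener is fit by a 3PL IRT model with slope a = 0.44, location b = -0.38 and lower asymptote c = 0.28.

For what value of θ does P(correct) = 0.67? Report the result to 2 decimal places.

0.00

P(θ) = c + (1 − c) · 1 / (1 + exp(−a(θ − b)))
Remove guessing floor: (0.67 − 0.28)/(1 − 0.28) = 0.5417
logit = ln(0.5417/0.4583) = 0.1671
θ = b + logit/(a) = -0.38 + 0.1671/0.4400 = -0.0003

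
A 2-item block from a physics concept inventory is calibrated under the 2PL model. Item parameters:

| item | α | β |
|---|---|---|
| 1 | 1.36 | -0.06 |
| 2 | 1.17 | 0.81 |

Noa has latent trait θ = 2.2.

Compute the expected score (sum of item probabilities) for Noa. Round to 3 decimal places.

P(θ) = 1 / (1 + exp(−α(θ − β)))
P_1 = 1/(1+e^{-3.0736}) = 0.9558
P_2 = 1/(1+e^{-1.6263}) = 0.8357
E[score] = 0.9558 + 0.8357 = 1.7915

1.791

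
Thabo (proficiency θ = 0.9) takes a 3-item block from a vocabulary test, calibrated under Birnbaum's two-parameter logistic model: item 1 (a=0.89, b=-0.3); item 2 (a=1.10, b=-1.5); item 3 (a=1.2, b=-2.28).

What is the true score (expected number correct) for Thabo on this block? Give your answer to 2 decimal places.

2.66

P(θ) = 1 / (1 + exp(−a(θ − b)))
P_1 = 1/(1+e^{-1.0680}) = 0.7442
P_2 = 1/(1+e^{-2.6400}) = 0.9334
P_3 = 1/(1+e^{-3.8160}) = 0.9785
E[score] = 0.7442 + 0.9334 + 0.9785 = 2.6561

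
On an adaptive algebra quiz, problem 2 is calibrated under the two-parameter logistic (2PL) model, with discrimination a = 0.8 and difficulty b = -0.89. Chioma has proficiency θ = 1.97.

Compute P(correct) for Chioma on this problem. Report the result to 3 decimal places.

P(θ) = 1 / (1 + exp(−a(θ − b)))
Exponent: 0.8 × (1.97 − (-0.89)) = 2.2880
1/(1 + e^{-2.2880}) = 0.9079

0.908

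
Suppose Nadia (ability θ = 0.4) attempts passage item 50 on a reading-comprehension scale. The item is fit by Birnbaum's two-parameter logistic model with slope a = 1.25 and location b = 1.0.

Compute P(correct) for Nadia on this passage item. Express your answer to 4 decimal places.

P(θ) = 1 / (1 + exp(−a(θ − b)))
Exponent: 1.25 × (0.4 − 1.0) = -0.7500
1/(1 + e^{0.7500}) = 0.3208

0.3208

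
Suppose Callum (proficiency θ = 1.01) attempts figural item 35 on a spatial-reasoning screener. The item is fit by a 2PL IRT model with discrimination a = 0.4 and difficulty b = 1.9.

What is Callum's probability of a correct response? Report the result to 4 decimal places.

0.4119

P(θ) = 1 / (1 + exp(−a(θ − b)))
Exponent: 0.4 × (1.01 − 1.9) = -0.3560
1/(1 + e^{0.3560}) = 0.4119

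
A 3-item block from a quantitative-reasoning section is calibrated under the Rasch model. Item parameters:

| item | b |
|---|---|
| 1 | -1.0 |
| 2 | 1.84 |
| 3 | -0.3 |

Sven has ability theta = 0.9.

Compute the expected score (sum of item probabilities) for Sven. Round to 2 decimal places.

1.92

P(theta) = 1 / (1 + exp(−(theta − b)))
P_1 = 1/(1+e^{-1.9000}) = 0.8699
P_2 = 1/(1+e^{0.9400}) = 0.2809
P_3 = 1/(1+e^{-1.2000}) = 0.7685
E[score] = 0.8699 + 0.2809 + 0.7685 = 1.9193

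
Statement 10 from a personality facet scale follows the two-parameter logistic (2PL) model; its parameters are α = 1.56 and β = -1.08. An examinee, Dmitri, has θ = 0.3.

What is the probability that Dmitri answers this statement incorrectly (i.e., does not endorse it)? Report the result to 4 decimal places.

P(θ) = 1 / (1 + exp(−α(θ − β)))
Exponent: 1.56 × (0.3 − (-1.08)) = 2.1528
1/(1 + e^{-2.1528}) = 0.8959
P(incorrect) = 1 − 0.8959 = 0.1041

0.1041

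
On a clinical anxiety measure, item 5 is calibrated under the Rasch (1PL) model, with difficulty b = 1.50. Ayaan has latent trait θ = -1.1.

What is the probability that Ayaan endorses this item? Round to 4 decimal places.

0.0691

P(θ) = 1 / (1 + exp(−(θ − b)))
Exponent: (-1.1 − 1.50) = -2.6000
1/(1 + e^{2.6000}) = 0.0691
P = 0.0691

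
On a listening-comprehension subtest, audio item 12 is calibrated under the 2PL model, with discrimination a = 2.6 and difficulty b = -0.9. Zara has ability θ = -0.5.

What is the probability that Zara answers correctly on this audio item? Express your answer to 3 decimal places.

0.739

P(θ) = 1 / (1 + exp(−a(θ − b)))
Exponent: 2.6 × (-0.5 − (-0.9)) = 1.0400
1/(1 + e^{-1.0400}) = 0.7389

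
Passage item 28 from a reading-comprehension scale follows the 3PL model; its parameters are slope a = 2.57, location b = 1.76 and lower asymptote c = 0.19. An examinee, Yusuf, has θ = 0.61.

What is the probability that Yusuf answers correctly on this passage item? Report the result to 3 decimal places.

P(θ) = c + (1 − c) · 1 / (1 + exp(−a(θ − b)))
Exponent: 2.57 × (0.61 − 1.76) = -2.9555
1/(1 + e^{2.9555}) = 0.0495
P = 0.19 + 0.81 × 0.0495 = 0.2301

0.230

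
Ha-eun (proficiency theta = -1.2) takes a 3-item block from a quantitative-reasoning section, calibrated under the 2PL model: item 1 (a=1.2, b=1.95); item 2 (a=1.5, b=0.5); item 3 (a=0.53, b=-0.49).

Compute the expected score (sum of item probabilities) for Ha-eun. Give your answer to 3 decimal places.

P(theta) = 1 / (1 + exp(−a(theta − b)))
P_1 = 1/(1+e^{3.7800}) = 0.0223
P_2 = 1/(1+e^{2.5500}) = 0.0724
P_3 = 1/(1+e^{0.3763}) = 0.4070
E[score] = 0.0223 + 0.0724 + 0.4070 = 0.5018

0.502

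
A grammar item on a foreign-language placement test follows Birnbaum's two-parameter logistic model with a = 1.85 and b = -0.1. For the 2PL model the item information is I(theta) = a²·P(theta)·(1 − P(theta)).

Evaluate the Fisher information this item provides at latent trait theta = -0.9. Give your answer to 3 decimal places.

P = 1/(1+e^{1.4800}) = 0.1854
P(1−P) = 0.1854 × 0.8146 = 0.1510
I = a² × P(1−P) = 1.85² × 0.1510 = 0.51695

0.517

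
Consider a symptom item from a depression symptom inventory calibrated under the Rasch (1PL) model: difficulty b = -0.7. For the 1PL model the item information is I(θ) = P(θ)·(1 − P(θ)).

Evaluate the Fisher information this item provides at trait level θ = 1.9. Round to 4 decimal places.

0.0644

P = 1/(1+e^{-2.6000}) = 0.9309
P(1−P) = 0.9309 × 0.0691 = 0.0644
I = P(1−P) = 0.06436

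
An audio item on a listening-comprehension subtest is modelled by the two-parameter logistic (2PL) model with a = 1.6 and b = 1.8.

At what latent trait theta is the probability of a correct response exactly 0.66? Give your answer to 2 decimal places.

2.21

P(theta) = 1 / (1 + exp(−a(theta − b)))
logit = ln(0.6600/0.3400) = 0.6633
theta = b + logit/(a) = 1.8 + 0.6633/1.6000 = 2.2146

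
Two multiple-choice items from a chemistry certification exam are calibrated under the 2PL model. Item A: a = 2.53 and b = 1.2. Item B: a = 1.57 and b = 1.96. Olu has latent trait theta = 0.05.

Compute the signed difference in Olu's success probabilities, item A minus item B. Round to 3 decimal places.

0.004

P(theta) = 1 / (1 + exp(−a(theta − b)))
P_A = 0.0517
P_B = 0.0475
P_A − P_B = 0.0042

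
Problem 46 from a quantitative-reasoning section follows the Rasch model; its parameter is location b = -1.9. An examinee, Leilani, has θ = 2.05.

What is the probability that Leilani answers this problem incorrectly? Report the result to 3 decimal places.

P(θ) = 1 / (1 + exp(−(θ − b)))
Exponent: (2.05 − (-1.9)) = 3.9500
1/(1 + e^{-3.9500}) = 0.9811
P = 0.9811
P(incorrect) = 1 − 0.9811 = 0.0189

0.019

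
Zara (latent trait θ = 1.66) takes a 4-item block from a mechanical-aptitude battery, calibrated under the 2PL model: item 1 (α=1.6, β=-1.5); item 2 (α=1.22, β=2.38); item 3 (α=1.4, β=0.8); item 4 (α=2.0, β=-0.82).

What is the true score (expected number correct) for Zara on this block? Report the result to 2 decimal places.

3.05

P(θ) = 1 / (1 + exp(−α(θ − β)))
P_1 = 1/(1+e^{-5.0560}) = 0.9937
P_2 = 1/(1+e^{0.8784}) = 0.2935
P_3 = 1/(1+e^{-1.2040}) = 0.7692
P_4 = 1/(1+e^{-4.9600}) = 0.9930
E[score] = 0.9937 + 0.2935 + 0.7692 + 0.9930 = 3.0495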